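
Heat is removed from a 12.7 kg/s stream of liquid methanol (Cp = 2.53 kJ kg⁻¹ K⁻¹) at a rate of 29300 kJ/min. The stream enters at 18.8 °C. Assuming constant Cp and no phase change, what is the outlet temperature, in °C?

T_out = 3.60 °C

Q = 29300 kJ/min = 488.33 kJ/s
ΔT = Q/(ṁ·Cp) = 488.33/(12.7×2.53) = 15.198 K
T_out = 18.8 − 15.198 = 3.6018 °C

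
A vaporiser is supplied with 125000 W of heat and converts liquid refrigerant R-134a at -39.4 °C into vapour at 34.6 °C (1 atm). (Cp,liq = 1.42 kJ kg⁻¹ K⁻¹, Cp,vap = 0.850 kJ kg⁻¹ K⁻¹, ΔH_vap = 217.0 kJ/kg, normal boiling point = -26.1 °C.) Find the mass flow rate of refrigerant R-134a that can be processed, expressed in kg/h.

Δh = 1.42×(-26.1−-39.4) + 217.0 + 0.850×(34.6−-26.1) = 287.48 kJ/kg
Q = 125000 W = 125 kJ/s = 450000 kJ/h
ṁ = Q/Δh = 450000 / 287.48 = 1565.3 kg/h

ṁ = 1570 kg/h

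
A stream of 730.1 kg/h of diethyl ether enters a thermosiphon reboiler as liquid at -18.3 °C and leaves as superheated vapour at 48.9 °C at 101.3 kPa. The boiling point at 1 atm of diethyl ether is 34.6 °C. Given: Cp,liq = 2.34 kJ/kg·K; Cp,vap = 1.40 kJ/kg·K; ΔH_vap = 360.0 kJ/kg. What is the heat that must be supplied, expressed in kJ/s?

Q = 102 kJ/s

liquid -18.3→34.6 °C: 123.79 kJ/kg
vaporisation at 34.6 °C: 360 kJ/kg
vapour 34.6→48.9 °C: 20.02 kJ/kg
Δh = 123.79 + 360 + 20.02 = 503.81 kJ/kg
Q = ṁ·Δh = 730.1 kg/h × 503.81 kJ/kg = 367830 kJ/h
|Q| = 102.17 kW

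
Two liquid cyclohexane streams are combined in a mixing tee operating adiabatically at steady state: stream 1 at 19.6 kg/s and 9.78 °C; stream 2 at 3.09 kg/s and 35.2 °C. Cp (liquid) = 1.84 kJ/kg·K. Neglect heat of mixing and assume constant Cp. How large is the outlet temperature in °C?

T_out = 13.2 °C

No heat crosses the boundary, so H_out = H_in.
T_out = Σ ṁᵢCp,ᵢTᵢ / Σ ṁᵢCp,ᵢ
      = 552.84 / 41.75 = 13.242 °C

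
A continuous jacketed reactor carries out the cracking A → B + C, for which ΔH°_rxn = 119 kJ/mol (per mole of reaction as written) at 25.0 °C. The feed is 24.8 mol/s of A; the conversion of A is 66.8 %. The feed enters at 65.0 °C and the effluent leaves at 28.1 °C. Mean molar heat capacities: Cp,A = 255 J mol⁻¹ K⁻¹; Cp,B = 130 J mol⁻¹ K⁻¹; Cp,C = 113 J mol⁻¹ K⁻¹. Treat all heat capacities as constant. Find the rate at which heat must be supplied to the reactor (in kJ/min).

Extent of reaction ξ = 0.668 × 24.8 = 16.566 mol/s
Reaction term: ξ·ΔH°_rxn = 16.566 × 119 = 1971.4 kJ/s
Sensible, feed 65.0→25 °C: -252.96 kJ/s
Outlet flows (mol/s): A 8.2336, B 16.566, C 16.566
Sensible, products 25→28.1 °C: 18.988 kJ/s
Q = ΔH = 1737.4 kJ/s = 1737.4 kW
Heat supplied = 104250 kJ/min

Q_in = 104000 kJ/min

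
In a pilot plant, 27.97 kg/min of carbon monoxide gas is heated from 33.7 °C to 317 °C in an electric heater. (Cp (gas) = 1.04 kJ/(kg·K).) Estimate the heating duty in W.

Q = ṁ·Cp·ΔT = 27.97 × 1.04 × (317 − 33.7) = 8240.9 kJ/min
Converting: 8240.9 / 60 s = 137.35 kW
Heating duty = 137350 W

Q = 137000 W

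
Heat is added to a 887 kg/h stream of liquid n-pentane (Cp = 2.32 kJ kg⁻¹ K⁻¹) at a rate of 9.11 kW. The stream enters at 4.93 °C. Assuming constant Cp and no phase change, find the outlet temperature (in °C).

Q = 9.11 kW = 32796 kJ/h
ΔT = Q/(ṁ·Cp) = 32796/(887×2.32) = 15.937 K
T_out = 4.93 + 15.937 = 20.867 °C

T_out = 20.9 °C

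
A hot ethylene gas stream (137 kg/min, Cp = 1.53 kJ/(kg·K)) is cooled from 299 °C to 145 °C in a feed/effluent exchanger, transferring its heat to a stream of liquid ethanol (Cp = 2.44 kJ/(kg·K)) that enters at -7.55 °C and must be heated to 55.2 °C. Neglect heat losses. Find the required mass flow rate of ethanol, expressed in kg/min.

ṁ_c = 211 kg/min

Heat released by hot stream: Q = 137 × 1.53 × (299 − 145) = 32280 kJ/min
Energy balance on cold side (adiabatic exchanger): Q = ṁ_c·Cp_c·(T_c,out − T_c,in)
ṁ_c = 32280 / [2.44 × (55.2 − -7.55)] = 210.83 kg/min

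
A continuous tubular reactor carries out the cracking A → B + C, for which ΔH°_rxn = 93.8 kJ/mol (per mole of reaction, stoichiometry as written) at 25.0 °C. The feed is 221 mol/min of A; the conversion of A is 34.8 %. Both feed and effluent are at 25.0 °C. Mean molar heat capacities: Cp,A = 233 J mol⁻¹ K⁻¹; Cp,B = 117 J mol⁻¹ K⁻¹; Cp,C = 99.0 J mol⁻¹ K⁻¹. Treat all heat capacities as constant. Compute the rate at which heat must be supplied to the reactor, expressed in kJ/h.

Q_in = 433000 kJ/h

Extent of reaction ξ = 0.348 × 221 = 76.908 mol/min
Reaction term: ξ·ΔH°_rxn = 76.908 × 93.8 = 7214 kJ/min
Q = ΔH = 7214 kJ/min = 120.23 kW
Heat supplied = 432840 kJ/h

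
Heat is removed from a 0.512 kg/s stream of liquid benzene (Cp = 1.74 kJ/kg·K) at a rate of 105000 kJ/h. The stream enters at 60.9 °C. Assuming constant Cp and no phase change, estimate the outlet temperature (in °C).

T_out = 28.2 °C

Q = 105000 kJ/h = 29.167 kJ/s
ΔT = Q/(ṁ·Cp) = 29.167/(0.512×1.74) = 32.739 K
T_out = 60.9 − 32.739 = 28.161 °C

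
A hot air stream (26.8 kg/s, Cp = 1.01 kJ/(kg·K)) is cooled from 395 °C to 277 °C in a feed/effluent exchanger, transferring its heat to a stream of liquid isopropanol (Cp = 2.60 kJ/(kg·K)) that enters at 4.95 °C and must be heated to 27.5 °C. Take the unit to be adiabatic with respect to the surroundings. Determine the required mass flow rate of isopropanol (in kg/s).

Heat released by hot stream: Q = 26.8 × 1.01 × (395 − 277) = 3194 kJ/s
Energy balance on cold side (adiabatic exchanger): Q = ṁ_c·Cp_c·(T_c,out − T_c,in)
ṁ_c = 3194 / [2.60 × (27.5 − 4.95)] = 54.478 kg/s

ṁ_c = 54.5 kg/s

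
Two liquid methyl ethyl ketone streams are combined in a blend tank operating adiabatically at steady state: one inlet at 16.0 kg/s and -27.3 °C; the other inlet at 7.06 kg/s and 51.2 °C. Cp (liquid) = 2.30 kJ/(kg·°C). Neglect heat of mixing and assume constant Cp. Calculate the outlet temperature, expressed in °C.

T_out = -3.27 °C

Adiabatic, steady state ⇒ Σ ṁᵢCp,ᵢ(T_out − Tᵢ) = 0
T_out = Σ ṁᵢCp,ᵢTᵢ / Σ ṁᵢCp,ᵢ
      = -173.25 / 53.038 = -3.2666 °C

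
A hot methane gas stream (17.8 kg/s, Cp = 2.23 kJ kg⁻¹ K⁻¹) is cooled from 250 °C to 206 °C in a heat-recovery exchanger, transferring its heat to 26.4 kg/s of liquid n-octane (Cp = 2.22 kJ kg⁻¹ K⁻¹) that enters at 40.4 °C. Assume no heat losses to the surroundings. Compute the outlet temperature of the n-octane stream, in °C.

T_c,out = 70.2 °C

Heat released by hot stream: Q = 17.8 × 2.23 × (250 − 206) = 1746.5 kJ/s
Energy balance on cold side (adiabatic exchanger): Q = ṁ_c·Cp_c·(T_c,out − T_c,in)
T_c,out = 40.4 + 1746.5/(26.4 × 2.22) = 70.2 °C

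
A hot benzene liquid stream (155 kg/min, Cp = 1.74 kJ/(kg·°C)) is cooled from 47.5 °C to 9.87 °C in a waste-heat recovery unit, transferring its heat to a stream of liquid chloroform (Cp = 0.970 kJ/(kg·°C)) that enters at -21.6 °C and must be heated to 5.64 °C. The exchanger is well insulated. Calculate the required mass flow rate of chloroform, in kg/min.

Heat released by hot stream: Q = 155 × 1.74 × (47.5 − 9.87) = 10149 kJ/min
Energy balance on cold side (adiabatic exchanger): Q = ṁ_c·Cp_c·(T_c,out − T_c,in)
ṁ_c = 10149 / [0.970 × (5.64 − -21.6)] = 384.09 kg/min

ṁ_c = 384 kg/min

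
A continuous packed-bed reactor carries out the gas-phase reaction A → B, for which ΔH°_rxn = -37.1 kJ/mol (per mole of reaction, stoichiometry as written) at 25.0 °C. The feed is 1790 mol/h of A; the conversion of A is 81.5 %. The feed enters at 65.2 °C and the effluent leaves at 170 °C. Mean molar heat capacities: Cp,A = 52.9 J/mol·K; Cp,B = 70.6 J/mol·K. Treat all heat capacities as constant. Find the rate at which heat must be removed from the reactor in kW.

Extent of reaction ξ = 0.815 × 1790 = 1458.8 mol/h
Reaction term: ξ·ΔH°_rxn = 1458.8 × -37.1 = -54123 kJ/h
Sensible, feed 65.2→25 °C: -3806.6 kJ/h
Outlet flows (mol/h): A 331.15, B 1458.8
Sensible, products 25→170 °C: 17474 kJ/h
Q = ΔH = -40456 kJ/h = -11.238 kW
Heat removed = 11.238 kW

Q_out = 11.2 kW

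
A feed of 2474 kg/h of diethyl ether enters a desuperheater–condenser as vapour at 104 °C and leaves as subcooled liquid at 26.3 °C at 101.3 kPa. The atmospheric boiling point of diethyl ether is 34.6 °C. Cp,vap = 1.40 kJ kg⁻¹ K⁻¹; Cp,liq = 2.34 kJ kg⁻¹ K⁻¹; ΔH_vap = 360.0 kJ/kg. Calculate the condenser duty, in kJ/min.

vapour 104→34.6 °C: -97.16 kJ/kg
condensation at 34.6 °C: -360 kJ/kg
liquid 34.6→26.3 °C: -19.422 kJ/kg
Δh = -97.16 + -360 + -19.422 = -476.58 kJ/kg
Q = ṁ·Δh = 2474 kg/h × -476.58 kJ/kg = -1.1791e+06 kJ/h
|Q| = 327.52 kW = 19651 kJ/min

Q_c = 19700 kJ/min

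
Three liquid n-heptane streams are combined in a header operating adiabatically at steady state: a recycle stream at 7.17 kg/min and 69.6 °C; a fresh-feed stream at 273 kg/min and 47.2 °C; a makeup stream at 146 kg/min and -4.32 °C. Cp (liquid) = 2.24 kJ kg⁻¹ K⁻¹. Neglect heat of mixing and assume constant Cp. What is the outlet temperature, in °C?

T_out = 29.9 °C

Energy balance with Q = 0: Σ ṁᵢCp,ᵢ(T_out − Tᵢ) = 0
Σ ṁᵢCp,ᵢTᵢ = 7.17×2.24×69.6 + 273×2.24×47.2 + 146×2.24×-4.32 = 28569
Σ ṁᵢCp,ᵢ = 7.17×2.24 + 273×2.24 + 146×2.24 = 954.62
T_out = 28569 / 954.62 = 29.927 °C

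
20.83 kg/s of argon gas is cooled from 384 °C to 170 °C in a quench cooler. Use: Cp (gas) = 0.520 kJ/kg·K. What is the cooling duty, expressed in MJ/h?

Q = ṁ·Cp·ΔT = 20.83 × 0.520 × (170 − 384) = -2318 kJ/s
Cooling duty = 8344.7 MJ/h

Q_c = 8340 MJ/h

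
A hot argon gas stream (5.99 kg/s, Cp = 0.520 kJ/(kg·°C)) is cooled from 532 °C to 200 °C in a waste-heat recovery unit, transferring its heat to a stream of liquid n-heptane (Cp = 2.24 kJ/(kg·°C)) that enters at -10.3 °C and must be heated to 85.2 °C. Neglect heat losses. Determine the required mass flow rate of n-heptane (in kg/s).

Heat released by hot stream: Q = 5.99 × 0.520 × (532 − 200) = 1034.1 kJ/s
Energy balance on cold side (adiabatic exchanger): Q = ṁ_c·Cp_c·(T_c,out − T_c,in)
ṁ_c = 1034.1 / [2.24 × (85.2 − -10.3)] = 4.8341 kg/s

ṁ_c = 4.83 kg/s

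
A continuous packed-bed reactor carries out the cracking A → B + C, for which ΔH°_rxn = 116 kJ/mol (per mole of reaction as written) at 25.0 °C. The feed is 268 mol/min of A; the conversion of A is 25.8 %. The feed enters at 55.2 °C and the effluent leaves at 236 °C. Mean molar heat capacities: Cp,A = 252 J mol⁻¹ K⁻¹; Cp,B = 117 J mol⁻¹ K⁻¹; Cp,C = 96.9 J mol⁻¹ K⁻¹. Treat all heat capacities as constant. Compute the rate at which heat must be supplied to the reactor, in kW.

Extent of reaction ξ = 0.258 × 268 = 69.144 mol/min
Reaction term: ξ·ΔH°_rxn = 69.144 × 116 = 8020.7 kJ/min
Sensible, feed 55.2→25 °C: -2039.6 kJ/min
Outlet flows (mol/min): A 198.86, B 69.144, C 69.144
Sensible, products 25→236 °C: 13694 kJ/min
Q = ΔH = 19675 kJ/min = 327.92 kW
Heat supplied = 327.92 kW

Q_in = 328 kW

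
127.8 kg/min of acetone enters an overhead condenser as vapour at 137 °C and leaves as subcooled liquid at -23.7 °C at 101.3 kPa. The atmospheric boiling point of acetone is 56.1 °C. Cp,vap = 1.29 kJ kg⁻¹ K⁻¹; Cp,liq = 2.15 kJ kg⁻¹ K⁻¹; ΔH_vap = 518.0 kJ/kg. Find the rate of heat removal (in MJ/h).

vapour 137→56.1 °C: -104.36 kJ/kg
condensation at 56.1 °C: -518 kJ/kg
liquid 56.1→-23.7 °C: -171.57 kJ/kg
Δh = -104.36 + -518 + -171.57 = -793.93 kJ/kg
Q = ṁ·Δh = 127.8 kg/min × -793.93 kJ/kg = -101460 kJ/min
|Q| = 1691.1 kW = 6087.9 MJ/h

Q_c = 6090 MJ/h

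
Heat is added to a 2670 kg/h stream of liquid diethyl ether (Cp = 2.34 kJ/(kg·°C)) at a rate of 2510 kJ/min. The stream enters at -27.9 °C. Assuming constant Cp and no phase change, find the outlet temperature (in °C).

T_out = -3.80 °C

Q = 2510 kJ/min = 150600 kJ/h
ΔT = Q/(ṁ·Cp) = 150600/(2670×2.34) = 24.104 K
T_out = -27.9 + 24.104 = -3.7955 °C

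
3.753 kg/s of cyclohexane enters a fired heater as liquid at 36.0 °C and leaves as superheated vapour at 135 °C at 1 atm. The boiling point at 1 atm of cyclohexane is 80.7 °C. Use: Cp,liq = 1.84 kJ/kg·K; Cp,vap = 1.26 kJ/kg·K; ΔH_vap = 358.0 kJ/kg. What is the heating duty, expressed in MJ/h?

Q = 6870 MJ/h

liquid 36.0→80.7 °C: 82.248 kJ/kg
vaporisation at 80.7 °C: 358 kJ/kg
vapour 80.7→135 °C: 68.418 kJ/kg
Δh = 82.248 + 358 + 68.418 = 508.67 kJ/kg
Q = ṁ·Δh = 3.753 kg/s × 508.67 kJ/kg = 1909 kJ/s
|Q| = 1909 kW = 6872.5 MJ/h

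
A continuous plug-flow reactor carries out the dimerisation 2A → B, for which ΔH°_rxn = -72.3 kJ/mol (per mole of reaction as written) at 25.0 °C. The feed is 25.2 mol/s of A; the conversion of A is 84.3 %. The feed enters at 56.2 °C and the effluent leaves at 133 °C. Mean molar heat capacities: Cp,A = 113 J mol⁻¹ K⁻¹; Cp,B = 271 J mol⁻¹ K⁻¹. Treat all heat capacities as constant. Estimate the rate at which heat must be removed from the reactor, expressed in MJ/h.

Q_out = 1790 MJ/h

Extent of reaction ξ = 0.843 × 25.2 / 2 = 10.622 mol/s
Reaction term: ξ·ΔH°_rxn = 10.622 × -72.3 = -767.96 kJ/s
Sensible, feed 56.2→25 °C: -88.845 kJ/s
Outlet flows (mol/s): A 3.9564, B 10.622
Sensible, products 25→133 °C: 359.16 kJ/s
Q = ΔH = -497.64 kJ/s = -497.64 kW
Heat removed = 1791.5 MJ/h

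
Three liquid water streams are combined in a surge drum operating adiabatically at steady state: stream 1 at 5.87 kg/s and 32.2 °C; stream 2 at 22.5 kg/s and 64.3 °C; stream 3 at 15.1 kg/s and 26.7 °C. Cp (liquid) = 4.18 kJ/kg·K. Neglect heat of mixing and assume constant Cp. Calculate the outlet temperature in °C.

T_out = 46.9 °C

Adiabatic, steady state ⇒ Σ ṁᵢCp,ᵢ(T_out − Tᵢ) = 0
T_out = Σ ṁᵢCp,ᵢTᵢ / Σ ṁᵢCp,ᵢ
      = 8522.7 / 181.7 = 46.904 °C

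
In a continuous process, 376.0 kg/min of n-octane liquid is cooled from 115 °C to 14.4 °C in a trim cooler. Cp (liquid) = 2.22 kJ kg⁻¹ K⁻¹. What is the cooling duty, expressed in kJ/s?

Q_c = 1400 kJ/s

Q = ṁ·Cp·ΔT = 376.0 × 2.22 × (14.4 − 115) = -83973 kJ/min
Converting: 83973 / 60 s = 1399.5 kW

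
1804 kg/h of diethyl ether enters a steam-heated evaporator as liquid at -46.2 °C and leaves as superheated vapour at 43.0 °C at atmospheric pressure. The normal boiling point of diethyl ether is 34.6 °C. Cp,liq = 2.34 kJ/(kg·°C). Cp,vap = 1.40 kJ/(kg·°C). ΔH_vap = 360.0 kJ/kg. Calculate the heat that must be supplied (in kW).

liquid -46.2→34.6 °C: 189.07 kJ/kg
vaporisation at 34.6 °C: 360 kJ/kg
vapour 34.6→43.0 °C: 11.76 kJ/kg
Δh = 189.07 + 360 + 11.76 = 560.83 kJ/kg
Q = ṁ·Δh = 1804 kg/h × 560.83 kJ/kg = 1.0117e+06 kJ/h
|Q| = 281.04 kW

Q = 281 kW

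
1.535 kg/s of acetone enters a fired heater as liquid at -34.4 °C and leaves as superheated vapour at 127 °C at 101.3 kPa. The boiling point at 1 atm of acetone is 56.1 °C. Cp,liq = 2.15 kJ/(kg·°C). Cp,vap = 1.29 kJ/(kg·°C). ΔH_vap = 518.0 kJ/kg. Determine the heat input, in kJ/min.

liquid -34.4→56.1 °C: 194.57 kJ/kg
vaporisation at 56.1 °C: 518 kJ/kg
vapour 56.1→127 °C: 91.461 kJ/kg
Δh = 194.57 + 518 + 91.461 = 804.04 kJ/kg
Q = ṁ·Δh = 1.535 kg/s × 804.04 kJ/kg = 1234.2 kJ/s
|Q| = 1234.2 kW = 74052 kJ/min

Q = 74100 kJ/min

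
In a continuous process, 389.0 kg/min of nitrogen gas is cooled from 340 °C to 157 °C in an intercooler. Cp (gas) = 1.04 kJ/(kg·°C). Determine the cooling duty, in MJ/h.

Q = ṁ·Cp·ΔT = 389.0 × 1.04 × (157 − 340) = -74034 kJ/min
Converting: 74034 / 60 s = 1233.9 kW
Cooling duty = 4442.1 MJ/h

Q_c = 4440 MJ/h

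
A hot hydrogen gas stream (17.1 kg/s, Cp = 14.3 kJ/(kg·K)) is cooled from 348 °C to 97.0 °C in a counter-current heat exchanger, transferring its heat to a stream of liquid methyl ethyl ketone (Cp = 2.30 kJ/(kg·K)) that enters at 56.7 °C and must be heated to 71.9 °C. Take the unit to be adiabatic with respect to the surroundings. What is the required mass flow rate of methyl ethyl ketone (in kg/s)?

ṁ_c = 1760 kg/s

Heat released by hot stream: Q = 17.1 × 14.3 × (348 − 97.0) = 61377 kJ/s
Energy balance on cold side (adiabatic exchanger): Q = ṁ_c·Cp_c·(T_c,out − T_c,in)
ṁ_c = 61377 / [2.30 × (71.9 − 56.7)] = 1755.6 kg/s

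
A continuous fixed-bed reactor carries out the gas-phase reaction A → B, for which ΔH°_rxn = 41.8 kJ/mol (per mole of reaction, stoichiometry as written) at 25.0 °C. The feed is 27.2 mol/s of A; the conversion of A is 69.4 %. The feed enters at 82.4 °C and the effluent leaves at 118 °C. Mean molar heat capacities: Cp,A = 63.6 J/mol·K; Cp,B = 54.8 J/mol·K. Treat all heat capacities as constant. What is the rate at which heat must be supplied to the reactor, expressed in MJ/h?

Extent of reaction ξ = 0.694 × 27.2 = 18.877 mol/s
Reaction term: ξ·ΔH°_rxn = 18.877 × 41.8 = 789.05 kJ/s
Sensible, feed 82.4→25 °C: -99.297 kJ/s
Outlet flows (mol/s): A 8.3232, B 18.877
Sensible, products 25→118 °C: 145.43 kJ/s
Q = ΔH = 835.19 kJ/s = 835.19 kW
Heat supplied = 3006.7 MJ/h

Q_in = 3010 MJ/h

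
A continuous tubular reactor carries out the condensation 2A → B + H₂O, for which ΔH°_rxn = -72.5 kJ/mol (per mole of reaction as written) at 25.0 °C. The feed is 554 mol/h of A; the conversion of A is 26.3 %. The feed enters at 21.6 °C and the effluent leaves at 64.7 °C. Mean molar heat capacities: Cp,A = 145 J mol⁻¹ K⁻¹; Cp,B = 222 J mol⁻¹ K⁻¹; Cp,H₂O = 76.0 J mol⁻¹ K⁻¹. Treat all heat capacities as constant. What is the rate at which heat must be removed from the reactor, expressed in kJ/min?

Q_out = 29.9 kJ/min

Extent of reaction ξ = 0.263 × 554 / 2 = 72.851 mol/h
Reaction term: ξ·ΔH°_rxn = 72.851 × -72.5 = -5281.7 kJ/h
Sensible, feed 21.6→25 °C: 273.12 kJ/h
Outlet flows (mol/h): A 408.3, B 72.851, H₂O 72.851
Sensible, products 25→64.7 °C: 3212.2 kJ/h
Q = ΔH = -1796.3 kJ/h = -0.49898 kW
Heat removed = 29.939 kJ/min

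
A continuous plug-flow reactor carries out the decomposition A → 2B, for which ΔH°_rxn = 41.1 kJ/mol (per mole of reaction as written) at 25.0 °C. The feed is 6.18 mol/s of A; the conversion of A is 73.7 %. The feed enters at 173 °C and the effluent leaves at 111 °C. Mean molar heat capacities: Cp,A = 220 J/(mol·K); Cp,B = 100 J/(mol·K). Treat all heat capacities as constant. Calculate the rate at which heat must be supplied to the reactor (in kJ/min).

Extent of reaction ξ = 0.737 × 6.18 = 4.5547 mol/s
Reaction term: ξ·ΔH°_rxn = 4.5547 × 41.1 = 187.2 kJ/s
Sensible, feed 173→25 °C: -201.22 kJ/s
Outlet flows (mol/s): A 1.6253, B 9.1093
Sensible, products 25→111 °C: 109.09 kJ/s
Q = ΔH = 95.067 kJ/s = 95.067 kW
Heat supplied = 5704 kJ/min

Q_in = 5700 kJ/min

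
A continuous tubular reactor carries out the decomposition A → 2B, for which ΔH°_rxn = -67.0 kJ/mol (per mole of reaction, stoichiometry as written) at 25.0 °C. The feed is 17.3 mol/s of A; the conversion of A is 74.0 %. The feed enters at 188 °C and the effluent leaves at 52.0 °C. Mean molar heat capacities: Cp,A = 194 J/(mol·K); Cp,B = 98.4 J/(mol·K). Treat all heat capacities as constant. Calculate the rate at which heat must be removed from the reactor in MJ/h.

Extent of reaction ξ = 0.740 × 17.3 = 12.802 mol/s
Reaction term: ξ·ΔH°_rxn = 12.802 × -67.0 = -857.73 kJ/s
Sensible, feed 188→25 °C: -547.06 kJ/s
Outlet flows (mol/s): A 4.498, B 25.604
Sensible, products 25→52.0 °C: 91.585 kJ/s
Q = ΔH = -1313.2 kJ/s = -1313.2 kW
Heat removed = 4727.6 MJ/h

Q_out = 4730 MJ/h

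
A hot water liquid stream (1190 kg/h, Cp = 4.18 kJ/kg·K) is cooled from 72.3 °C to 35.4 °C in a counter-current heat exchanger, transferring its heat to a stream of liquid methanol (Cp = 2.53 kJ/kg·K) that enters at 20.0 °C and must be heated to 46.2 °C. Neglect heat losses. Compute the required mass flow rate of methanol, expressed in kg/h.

Heat released by hot stream: Q = 1190 × 4.18 × (72.3 − 35.4) = 183550 kJ/h
Energy balance on cold side (adiabatic exchanger): Q = ṁ_c·Cp_c·(T_c,out − T_c,in)
ṁ_c = 183550 / [2.53 × (46.2 − 20.0)] = 2769 kg/h

ṁ_c = 2770 kg/h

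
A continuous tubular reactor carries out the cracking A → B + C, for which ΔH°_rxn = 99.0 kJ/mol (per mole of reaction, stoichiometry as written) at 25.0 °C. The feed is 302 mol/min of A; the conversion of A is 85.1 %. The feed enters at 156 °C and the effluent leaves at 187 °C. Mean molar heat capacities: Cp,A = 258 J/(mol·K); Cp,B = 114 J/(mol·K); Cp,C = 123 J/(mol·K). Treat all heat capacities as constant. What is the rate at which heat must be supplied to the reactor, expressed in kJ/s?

Q_in = 450 kJ/s

Extent of reaction ξ = 0.851 × 302 = 257 mol/min
Reaction term: ξ·ΔH°_rxn = 257 × 99.0 = 25443 kJ/min
Sensible, feed 156→25 °C: -10207 kJ/min
Outlet flows (mol/min): A 44.998, B 257, C 257
Sensible, products 25→187 °C: 11748 kJ/min
Q = ΔH = 26984 kJ/min = 449.74 kW
Heat supplied = 449.74 kJ/s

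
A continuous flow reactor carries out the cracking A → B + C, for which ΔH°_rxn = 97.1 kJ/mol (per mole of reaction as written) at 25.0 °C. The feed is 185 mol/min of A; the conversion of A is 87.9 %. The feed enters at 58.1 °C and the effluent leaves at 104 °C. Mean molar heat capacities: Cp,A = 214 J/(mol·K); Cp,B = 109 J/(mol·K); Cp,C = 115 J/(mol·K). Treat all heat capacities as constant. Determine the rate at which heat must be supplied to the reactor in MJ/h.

Extent of reaction ξ = 0.879 × 185 = 162.62 mol/min
Reaction term: ξ·ΔH°_rxn = 162.62 × 97.1 = 15790 kJ/min
Sensible, feed 58.1→25 °C: -1310.4 kJ/min
Outlet flows (mol/min): A 22.385, B 162.62, C 162.62
Sensible, products 25→104 °C: 3256.1 kJ/min
Q = ΔH = 17736 kJ/min = 295.59 kW
Heat supplied = 1064.1 MJ/h

Q_in = 1060 MJ/h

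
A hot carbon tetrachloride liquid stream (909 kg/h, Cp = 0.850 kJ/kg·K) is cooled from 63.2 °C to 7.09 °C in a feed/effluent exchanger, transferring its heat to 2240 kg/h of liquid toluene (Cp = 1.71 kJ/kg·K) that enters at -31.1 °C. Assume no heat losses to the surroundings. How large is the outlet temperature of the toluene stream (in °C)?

Heat released by hot stream: Q = 909 × 0.850 × (63.2 − 7.09) = 43353 kJ/h
Energy balance on cold side (adiabatic exchanger): Q = ṁ_c·Cp_c·(T_c,out − T_c,in)
T_c,out = -31.1 + 43353/(2240 × 1.71) = -19.782 °C

T_c,out = -19.8 °C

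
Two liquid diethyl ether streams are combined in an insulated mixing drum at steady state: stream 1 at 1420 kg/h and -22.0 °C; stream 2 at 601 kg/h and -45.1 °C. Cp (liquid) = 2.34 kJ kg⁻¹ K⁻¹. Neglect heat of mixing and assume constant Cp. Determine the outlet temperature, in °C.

T_out = -28.9 °C

Energy balance with Q = 0: Σ ṁᵢCp,ᵢ(T_out − Tᵢ) = 0
Σ ṁᵢCp,ᵢTᵢ = 1420×2.34×-22.0 + 601×2.34×-45.1 = -136530
Σ ṁᵢCp,ᵢ = 1420×2.34 + 601×2.34 = 4729.1
T_out = -136530 / 4729.1 = -28.869 °C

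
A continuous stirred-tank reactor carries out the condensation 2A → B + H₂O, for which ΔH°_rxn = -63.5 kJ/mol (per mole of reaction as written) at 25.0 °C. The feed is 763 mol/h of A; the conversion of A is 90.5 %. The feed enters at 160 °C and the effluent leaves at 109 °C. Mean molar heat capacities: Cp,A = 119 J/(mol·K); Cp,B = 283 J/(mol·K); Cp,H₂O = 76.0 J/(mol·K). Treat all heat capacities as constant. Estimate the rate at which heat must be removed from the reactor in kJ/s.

Extent of reaction ξ = 0.905 × 763 / 2 = 345.26 mol/h
Reaction term: ξ·ΔH°_rxn = 345.26 × -63.5 = -21924 kJ/h
Sensible, feed 160→25 °C: -12258 kJ/h
Outlet flows (mol/h): A 72.485, B 345.26, H₂O 345.26
Sensible, products 25→109 °C: 11136 kJ/h
Q = ΔH = -23045 kJ/h = -6.4015 kW
Heat removed = 6.4015 kJ/s

Q_out = 6.40 kJ/s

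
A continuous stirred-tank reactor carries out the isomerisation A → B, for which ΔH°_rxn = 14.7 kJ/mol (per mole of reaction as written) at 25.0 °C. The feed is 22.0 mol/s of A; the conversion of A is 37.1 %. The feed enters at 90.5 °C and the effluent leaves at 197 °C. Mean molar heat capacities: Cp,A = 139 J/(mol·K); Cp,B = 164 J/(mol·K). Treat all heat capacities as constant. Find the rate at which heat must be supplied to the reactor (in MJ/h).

Extent of reaction ξ = 0.371 × 22.0 = 8.162 mol/s
Reaction term: ξ·ΔH°_rxn = 8.162 × 14.7 = 119.98 kJ/s
Sensible, feed 90.5→25 °C: -200.3 kJ/s
Outlet flows (mol/s): A 13.838, B 8.162
Sensible, products 25→197 °C: 561.07 kJ/s
Q = ΔH = 480.75 kJ/s = 480.75 kW
Heat supplied = 1730.7 MJ/h

Q_in = 1730 MJ/h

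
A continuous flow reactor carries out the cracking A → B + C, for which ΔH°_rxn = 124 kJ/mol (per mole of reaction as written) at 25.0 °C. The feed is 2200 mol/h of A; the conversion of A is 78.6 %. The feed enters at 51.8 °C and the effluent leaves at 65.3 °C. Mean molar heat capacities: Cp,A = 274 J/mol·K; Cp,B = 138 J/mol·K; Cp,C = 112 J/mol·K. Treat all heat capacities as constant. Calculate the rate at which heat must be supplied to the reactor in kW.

Extent of reaction ξ = 0.786 × 2200 = 1729.2 mol/h
Reaction term: ξ·ΔH°_rxn = 1729.2 × 124 = 214420 kJ/h
Sensible, feed 51.8→25 °C: -16155 kJ/h
Outlet flows (mol/h): A 470.8, B 1729.2, C 1729.2
Sensible, products 25→65.3 °C: 22620 kJ/h
Q = ΔH = 220890 kJ/h = 61.357 kW
Heat supplied = 61.357 kW

Q_in = 61.4 kW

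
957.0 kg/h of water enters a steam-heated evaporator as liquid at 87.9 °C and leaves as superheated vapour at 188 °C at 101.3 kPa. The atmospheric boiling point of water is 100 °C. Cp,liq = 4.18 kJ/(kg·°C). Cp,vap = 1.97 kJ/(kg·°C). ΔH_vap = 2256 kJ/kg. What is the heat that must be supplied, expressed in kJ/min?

liquid 87.9→100 °C: 50.578 kJ/kg
vaporisation at 100 °C: 2256 kJ/kg
vapour 100→188 °C: 173.36 kJ/kg
Δh = 50.578 + 2256 + 173.36 = 2479.9 kJ/kg
Q = ṁ·Δh = 957.0 kg/h × 2479.9 kJ/kg = 2.3733e+06 kJ/h
|Q| = 659.25 kW = 39555 kJ/min

Q = 39600 kJ/min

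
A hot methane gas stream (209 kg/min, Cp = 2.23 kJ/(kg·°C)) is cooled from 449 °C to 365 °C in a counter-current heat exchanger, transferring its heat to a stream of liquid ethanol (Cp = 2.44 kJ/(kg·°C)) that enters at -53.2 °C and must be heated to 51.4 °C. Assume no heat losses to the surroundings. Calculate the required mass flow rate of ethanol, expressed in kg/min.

ṁ_c = 153 kg/min

Heat released by hot stream: Q = 209 × 2.23 × (449 − 365) = 39150 kJ/min
Energy balance on cold side (adiabatic exchanger): Q = ṁ_c·Cp_c·(T_c,out − T_c,in)
ṁ_c = 39150 / [2.44 × (51.4 − -53.2)] = 153.39 kg/min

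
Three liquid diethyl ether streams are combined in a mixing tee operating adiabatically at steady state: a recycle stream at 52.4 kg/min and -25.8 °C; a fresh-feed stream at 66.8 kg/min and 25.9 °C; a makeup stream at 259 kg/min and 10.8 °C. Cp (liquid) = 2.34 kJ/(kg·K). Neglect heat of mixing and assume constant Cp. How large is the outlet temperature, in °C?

T_out = 8.40 °C

No heat crosses the boundary, so H_out = H_in.
Σ ṁᵢCp,ᵢTᵢ = 52.4×2.34×-25.8 + 66.8×2.34×25.9 + 259×2.34×10.8 = 7430.4
Σ ṁᵢCp,ᵢ = 52.4×2.34 + 66.8×2.34 + 259×2.34 = 884.99
T_out = 7430.4 / 884.99 = 8.3961 °C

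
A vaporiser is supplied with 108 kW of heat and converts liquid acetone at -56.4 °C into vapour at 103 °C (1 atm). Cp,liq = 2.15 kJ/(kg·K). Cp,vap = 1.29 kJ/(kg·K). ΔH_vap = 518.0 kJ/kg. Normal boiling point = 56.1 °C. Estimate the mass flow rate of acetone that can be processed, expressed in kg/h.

ṁ = 474 kg/h

Δh = 2.15×(56.1−-56.4) + 518.0 + 1.29×(103−56.1) = 820.38 kJ/kg
Q = 108 kW = 108 kJ/s = 388800 kJ/h
ṁ = Q/Δh = 388800 / 820.38 = 473.93 kg/h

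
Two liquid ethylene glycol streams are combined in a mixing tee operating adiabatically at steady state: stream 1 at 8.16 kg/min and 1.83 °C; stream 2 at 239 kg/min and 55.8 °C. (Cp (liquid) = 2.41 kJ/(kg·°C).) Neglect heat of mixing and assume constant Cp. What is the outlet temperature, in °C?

Energy balance with Q = 0: Σ ṁᵢCp,ᵢ(T_out − Tᵢ) = 0
T_out = Σ ṁᵢCp,ᵢTᵢ / Σ ṁᵢCp,ᵢ
      = 32176 / 595.66 = 54.018 °C

T_out = 54.0 °C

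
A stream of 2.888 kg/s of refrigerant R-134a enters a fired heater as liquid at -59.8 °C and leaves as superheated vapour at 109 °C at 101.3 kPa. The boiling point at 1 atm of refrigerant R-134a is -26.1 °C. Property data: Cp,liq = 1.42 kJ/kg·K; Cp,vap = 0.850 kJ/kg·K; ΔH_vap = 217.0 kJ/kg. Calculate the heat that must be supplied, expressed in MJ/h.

Q = 3950 MJ/h

liquid -59.8→-26.1 °C: 47.854 kJ/kg
vaporisation at -26.1 °C: 217 kJ/kg
vapour -26.1→109 °C: 114.83 kJ/kg
Δh = 47.854 + 217 + 114.83 = 379.69 kJ/kg
Q = ṁ·Δh = 2.888 kg/s × 379.69 kJ/kg = 1096.5 kJ/s
|Q| = 1096.5 kW = 3947.6 MJ/h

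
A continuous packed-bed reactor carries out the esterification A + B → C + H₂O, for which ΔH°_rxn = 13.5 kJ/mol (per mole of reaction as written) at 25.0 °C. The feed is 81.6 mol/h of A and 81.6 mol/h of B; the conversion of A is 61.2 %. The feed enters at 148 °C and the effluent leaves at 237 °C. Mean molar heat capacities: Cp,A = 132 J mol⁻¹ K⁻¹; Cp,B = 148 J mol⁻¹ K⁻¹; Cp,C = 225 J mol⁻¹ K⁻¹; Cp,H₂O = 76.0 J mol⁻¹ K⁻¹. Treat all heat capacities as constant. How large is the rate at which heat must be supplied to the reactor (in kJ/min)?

Extent of reaction ξ = 0.612 × 81.6 = 49.939 mol/h
Reaction term: ξ·ΔH°_rxn = 49.939 × 13.5 = 674.18 kJ/h
Sensible, feed 148→25 °C: -2810.3 kJ/h
Outlet flows (mol/h): A 31.661, B 31.661, C 49.939, H₂O 49.939
Sensible, products 25→237 °C: 5066.1 kJ/h
Q = ΔH = 2930 kJ/h = 0.81388 kW
Heat supplied = 48.833 kJ/min

Q_in = 48.8 kJ/min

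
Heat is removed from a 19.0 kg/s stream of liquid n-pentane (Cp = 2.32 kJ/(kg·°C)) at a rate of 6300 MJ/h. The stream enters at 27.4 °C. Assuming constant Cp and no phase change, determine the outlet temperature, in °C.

T_out = -12.3 °C

Q = 6300 MJ/h = 1750 kJ/s
ΔT = Q/(ṁ·Cp) = 1750/(19.0×2.32) = 39.701 K
T_out = 27.4 − 39.701 = -12.301 °C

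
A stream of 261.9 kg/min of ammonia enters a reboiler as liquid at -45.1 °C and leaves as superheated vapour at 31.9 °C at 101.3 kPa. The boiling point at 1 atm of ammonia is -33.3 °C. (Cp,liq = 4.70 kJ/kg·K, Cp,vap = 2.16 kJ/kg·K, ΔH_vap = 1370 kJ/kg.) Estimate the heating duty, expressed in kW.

Q = 6840 kW

liquid -45.1→-33.3 °C: 55.46 kJ/kg
vaporisation at -33.3 °C: 1370 kJ/kg
vapour -33.3→31.9 °C: 140.83 kJ/kg
Δh = 55.46 + 1370 + 140.83 = 1566.3 kJ/kg
Q = ṁ·Δh = 261.9 kg/min × 1566.3 kJ/kg = 410210 kJ/min
|Q| = 6836.9 kW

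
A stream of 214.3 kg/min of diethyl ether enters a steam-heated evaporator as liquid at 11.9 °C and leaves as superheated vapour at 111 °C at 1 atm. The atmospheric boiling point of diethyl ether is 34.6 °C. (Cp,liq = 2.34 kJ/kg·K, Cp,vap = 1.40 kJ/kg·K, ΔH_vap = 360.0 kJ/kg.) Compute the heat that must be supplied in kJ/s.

Q = 1860 kJ/s

liquid 11.9→34.6 °C: 53.118 kJ/kg
vaporisation at 34.6 °C: 360 kJ/kg
vapour 34.6→111 °C: 106.96 kJ/kg
Δh = 53.118 + 360 + 106.96 = 520.08 kJ/kg
Q = ṁ·Δh = 214.3 kg/min × 520.08 kJ/kg = 111450 kJ/min
|Q| = 1857.5 kW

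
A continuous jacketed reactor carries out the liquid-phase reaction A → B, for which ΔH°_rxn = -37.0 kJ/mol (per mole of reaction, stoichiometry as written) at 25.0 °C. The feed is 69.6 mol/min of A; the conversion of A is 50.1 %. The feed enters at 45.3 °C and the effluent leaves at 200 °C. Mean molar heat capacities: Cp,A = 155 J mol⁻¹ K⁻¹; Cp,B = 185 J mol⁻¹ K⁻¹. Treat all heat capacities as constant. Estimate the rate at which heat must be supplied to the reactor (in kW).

Extent of reaction ξ = 0.501 × 69.6 = 34.87 mol/min
Reaction term: ξ·ΔH°_rxn = 34.87 × -37.0 = -1290.2 kJ/min
Sensible, feed 45.3→25 °C: -219 kJ/min
Outlet flows (mol/min): A 34.73, B 34.87
Sensible, products 25→200 °C: 2071 kJ/min
Q = ΔH = 561.79 kJ/min = 9.3632 kW
Heat supplied = 9.3632 kW

Q_in = 9.36 kW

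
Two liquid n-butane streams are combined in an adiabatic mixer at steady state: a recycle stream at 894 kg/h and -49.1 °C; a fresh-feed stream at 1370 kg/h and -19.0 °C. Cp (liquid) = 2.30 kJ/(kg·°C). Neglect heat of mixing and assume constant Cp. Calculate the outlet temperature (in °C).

Adiabatic, steady state ⇒ Σ ṁᵢCp,ᵢ(T_out − Tᵢ) = 0
Σ ṁᵢCp,ᵢTᵢ = 894×2.30×-49.1 + 1370×2.30×-19.0 = -160830
Σ ṁᵢCp,ᵢ = 894×2.30 + 1370×2.30 = 5207.2
T_out = -160830 / 5207.2 = -30.886 °C

T_out = -30.9 °C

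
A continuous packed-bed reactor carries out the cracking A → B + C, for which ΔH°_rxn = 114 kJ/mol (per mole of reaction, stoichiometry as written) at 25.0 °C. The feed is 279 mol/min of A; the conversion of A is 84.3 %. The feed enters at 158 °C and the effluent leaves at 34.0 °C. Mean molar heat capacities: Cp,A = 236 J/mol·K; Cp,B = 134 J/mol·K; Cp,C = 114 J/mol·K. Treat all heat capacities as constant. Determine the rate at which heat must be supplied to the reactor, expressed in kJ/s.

Q_in = 311 kJ/s

Extent of reaction ξ = 0.843 × 279 = 235.2 mol/min
Reaction term: ξ·ΔH°_rxn = 235.2 × 114 = 26812 kJ/min
Sensible, feed 158→25 °C: -8757.3 kJ/min
Outlet flows (mol/min): A 43.803, B 235.2, C 235.2
Sensible, products 25→34.0 °C: 618 kJ/min
Q = ΔH = 18673 kJ/min = 311.22 kW
Heat supplied = 311.22 kJ/s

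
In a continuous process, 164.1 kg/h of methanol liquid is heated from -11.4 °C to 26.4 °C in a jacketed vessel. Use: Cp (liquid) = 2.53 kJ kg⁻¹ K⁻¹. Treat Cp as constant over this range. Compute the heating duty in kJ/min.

Q = ṁ·Cp·ΔT = 164.1 × 2.53 × (26.4 − -11.4) = 15694 kJ/h
Converting: 15694 / 3600 s = 4.3593 kW
Heating duty = 261.56 kJ/min

Q = 262 kJ/min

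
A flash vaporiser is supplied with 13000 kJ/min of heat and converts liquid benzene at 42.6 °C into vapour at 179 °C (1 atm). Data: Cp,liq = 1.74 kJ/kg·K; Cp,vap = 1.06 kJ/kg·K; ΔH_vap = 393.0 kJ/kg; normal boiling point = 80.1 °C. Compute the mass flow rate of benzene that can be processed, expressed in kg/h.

Δh = 1.74×(80.1−42.6) + 393.0 + 1.06×(179−80.1) = 563.08 kJ/kg
Q = 13000 kJ/min = 216.67 kJ/s = 780000 kJ/h
ṁ = Q/Δh = 780000 / 563.08 = 1385.2 kg/h

ṁ = 1390 kg/h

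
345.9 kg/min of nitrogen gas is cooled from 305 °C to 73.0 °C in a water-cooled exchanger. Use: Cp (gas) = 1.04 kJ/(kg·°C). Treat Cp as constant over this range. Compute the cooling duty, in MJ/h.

Q_c = 5010 MJ/h

Q = ṁ·Cp·ΔT = 345.9 × 1.04 × (73.0 − 305) = -83459 kJ/min
Converting: 83459 / 60 s = 1391 kW
Cooling duty = 5007.5 MJ/h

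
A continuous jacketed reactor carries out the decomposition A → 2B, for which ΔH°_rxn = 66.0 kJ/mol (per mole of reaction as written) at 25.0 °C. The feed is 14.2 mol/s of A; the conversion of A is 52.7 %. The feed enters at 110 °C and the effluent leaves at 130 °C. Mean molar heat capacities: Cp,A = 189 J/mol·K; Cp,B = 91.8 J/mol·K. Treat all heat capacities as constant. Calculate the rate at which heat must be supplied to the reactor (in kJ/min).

Extent of reaction ξ = 0.527 × 14.2 = 7.4834 mol/s
Reaction term: ξ·ΔH°_rxn = 7.4834 × 66.0 = 493.9 kJ/s
Sensible, feed 110→25 °C: -228.12 kJ/s
Outlet flows (mol/s): A 6.7166, B 14.967
Sensible, products 25→130 °C: 277.56 kJ/s
Q = ΔH = 543.34 kJ/s = 543.34 kW
Heat supplied = 32600 kJ/min

Q_in = 32600 kJ/min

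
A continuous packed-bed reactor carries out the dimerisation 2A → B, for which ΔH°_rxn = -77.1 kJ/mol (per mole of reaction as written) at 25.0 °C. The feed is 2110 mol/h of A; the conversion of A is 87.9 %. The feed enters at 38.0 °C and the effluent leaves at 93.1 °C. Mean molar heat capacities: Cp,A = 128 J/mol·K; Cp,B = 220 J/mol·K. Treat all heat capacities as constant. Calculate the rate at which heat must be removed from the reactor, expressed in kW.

Q_out = 16.4 kW

Extent of reaction ξ = 0.879 × 2110 / 2 = 927.35 mol/h
Reaction term: ξ·ΔH°_rxn = 927.35 × -77.1 = -71498 kJ/h
Sensible, feed 38.0→25 °C: -3511 kJ/h
Outlet flows (mol/h): A 255.31, B 927.35
Sensible, products 25→93.1 °C: 16119 kJ/h
Q = ΔH = -58890 kJ/h = -16.358 kW
Heat removed = 16.358 kW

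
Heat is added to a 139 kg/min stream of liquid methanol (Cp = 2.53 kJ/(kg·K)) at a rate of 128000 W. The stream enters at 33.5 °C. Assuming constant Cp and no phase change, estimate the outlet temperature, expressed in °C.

T_out = 55.3 °C

Q = 128000 W = 7680 kJ/min
ΔT = Q/(ṁ·Cp) = 7680/(139×2.53) = 21.839 K
T_out = 33.5 + 21.839 = 55.339 °C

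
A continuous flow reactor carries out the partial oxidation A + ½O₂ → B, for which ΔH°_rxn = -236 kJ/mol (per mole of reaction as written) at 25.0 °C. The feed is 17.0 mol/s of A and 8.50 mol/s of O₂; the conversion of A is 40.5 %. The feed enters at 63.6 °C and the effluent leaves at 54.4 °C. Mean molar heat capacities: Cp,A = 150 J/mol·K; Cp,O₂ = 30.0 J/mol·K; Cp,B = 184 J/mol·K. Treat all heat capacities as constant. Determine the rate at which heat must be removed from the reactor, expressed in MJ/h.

Q_out = 5930 MJ/h

Extent of reaction ξ = 0.405 × 17.0 = 6.885 mol/s
Reaction term: ξ·ΔH°_rxn = 6.885 × -236 = -1624.9 kJ/s
Sensible, feed 63.6→25 °C: -108.27 kJ/s
Outlet flows (mol/s): A 10.115, O₂ 5.0575, B 6.885
Sensible, products 25→54.4 °C: 86.313 kJ/s
Q = ΔH = -1646.8 kJ/s = -1646.8 kW
Heat removed = 5928.6 MJ/h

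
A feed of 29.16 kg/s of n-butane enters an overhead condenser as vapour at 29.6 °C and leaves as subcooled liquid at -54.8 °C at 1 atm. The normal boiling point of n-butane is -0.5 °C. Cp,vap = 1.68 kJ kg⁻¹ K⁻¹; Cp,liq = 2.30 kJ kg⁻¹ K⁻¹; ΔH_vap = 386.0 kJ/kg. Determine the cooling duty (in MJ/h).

Q_c = 58900 MJ/h

vapour 29.6→-0.5 °C: -50.568 kJ/kg
condensation at -0.5 °C: -386 kJ/kg
liquid -0.5→-54.8 °C: -124.89 kJ/kg
Δh = -50.568 + -386 + -124.89 = -561.46 kJ/kg
Q = ṁ·Δh = 29.16 kg/s × -561.46 kJ/kg = -16372 kJ/s
|Q| = 16372 kW = 58940 MJ/h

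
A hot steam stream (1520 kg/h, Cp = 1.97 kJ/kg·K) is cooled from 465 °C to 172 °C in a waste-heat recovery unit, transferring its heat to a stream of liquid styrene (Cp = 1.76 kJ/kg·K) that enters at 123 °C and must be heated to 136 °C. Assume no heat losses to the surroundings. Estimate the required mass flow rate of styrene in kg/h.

ṁ_c = 38300 kg/h

Heat released by hot stream: Q = 1520 × 1.97 × (465 − 172) = 877360 kJ/h
Energy balance on cold side (adiabatic exchanger): Q = ṁ_c·Cp_c·(T_c,out − T_c,in)
ṁ_c = 877360 / [1.76 × (136 − 123)] = 38346 kg/h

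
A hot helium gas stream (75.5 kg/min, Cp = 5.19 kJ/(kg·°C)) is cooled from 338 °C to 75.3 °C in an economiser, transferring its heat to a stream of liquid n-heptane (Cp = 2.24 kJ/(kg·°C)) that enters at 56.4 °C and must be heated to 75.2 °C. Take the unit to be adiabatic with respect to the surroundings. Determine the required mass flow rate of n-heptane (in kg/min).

Heat released by hot stream: Q = 75.5 × 5.19 × (338 − 75.3) = 102940 kJ/min
Energy balance on cold side (adiabatic exchanger): Q = ṁ_c·Cp_c·(T_c,out − T_c,in)
ṁ_c = 102940 / [2.24 × (75.2 − 56.4)] = 2444.4 kg/min

ṁ_c = 2440 kg/min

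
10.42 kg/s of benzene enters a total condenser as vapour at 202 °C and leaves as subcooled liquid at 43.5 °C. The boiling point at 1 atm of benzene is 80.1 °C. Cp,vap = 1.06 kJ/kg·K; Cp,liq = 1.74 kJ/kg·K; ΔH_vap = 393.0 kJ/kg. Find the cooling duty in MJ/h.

vapour 202→80.1 °C: -129.21 kJ/kg
condensation at 80.1 °C: -393 kJ/kg
liquid 80.1→43.5 °C: -63.684 kJ/kg
Δh = -129.21 + -393 + -63.684 = -585.9 kJ/kg
Q = ṁ·Δh = 10.42 kg/s × -585.9 kJ/kg = -6105.1 kJ/s
|Q| = 6105.1 kW = 21978 MJ/h

Q_c = 22000 MJ/h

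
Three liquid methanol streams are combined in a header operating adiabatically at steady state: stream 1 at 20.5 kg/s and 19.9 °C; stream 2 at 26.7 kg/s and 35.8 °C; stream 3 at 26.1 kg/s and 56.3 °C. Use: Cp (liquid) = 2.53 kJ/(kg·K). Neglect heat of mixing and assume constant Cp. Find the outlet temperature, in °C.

T_out = 38.7 °C

Adiabatic, steady state ⇒ Σ ṁᵢCp,ᵢ(T_out − Tᵢ) = 0
T_out = Σ ṁᵢCp,ᵢTᵢ / Σ ṁᵢCp,ᵢ
      = 7168.1 / 185.45 = 38.653 °C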